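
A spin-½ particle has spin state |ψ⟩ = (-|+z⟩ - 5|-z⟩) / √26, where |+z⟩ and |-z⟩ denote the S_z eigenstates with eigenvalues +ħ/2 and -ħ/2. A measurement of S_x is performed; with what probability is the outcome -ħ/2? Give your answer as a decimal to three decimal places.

|-x⟩ = (|+z⟩ - |-z⟩)/√2, so ⟨-x|ψ⟩ = (4) / (√2·√26).
P = |4|² / 52 = 16/52.

0.308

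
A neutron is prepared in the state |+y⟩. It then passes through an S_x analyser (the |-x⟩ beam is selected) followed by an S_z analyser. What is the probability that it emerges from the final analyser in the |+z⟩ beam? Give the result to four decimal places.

0.2500

First analyser (S_x): from |+y⟩, P(|-x⟩) = 1/2.
After stage 1 the state is |-x⟩; P(|+z⟩) = |⟨+z|-x⟩|² = 1/2.
Joint probability = 1/2 × 1/2 = 0.2500.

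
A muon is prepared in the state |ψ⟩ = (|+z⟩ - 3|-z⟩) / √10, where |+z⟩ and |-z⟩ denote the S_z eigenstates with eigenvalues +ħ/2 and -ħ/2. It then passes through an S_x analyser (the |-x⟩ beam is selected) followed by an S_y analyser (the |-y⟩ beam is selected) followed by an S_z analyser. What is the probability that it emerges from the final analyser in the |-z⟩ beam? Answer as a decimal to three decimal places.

0.200

First analyser (S_x): P(|-x⟩) = |⟨-x|ψ⟩|² = 16/20.
After stage 1 the state is |-x⟩; P(|-y⟩) = |⟨-y|-x⟩|² = 1/2.
After stage 2 the state is |-y⟩; P(|-z⟩) = |⟨-z|-y⟩|² = 1/2.
Joint probability = 16/20 × 1/2 × 1/2 = 0.200.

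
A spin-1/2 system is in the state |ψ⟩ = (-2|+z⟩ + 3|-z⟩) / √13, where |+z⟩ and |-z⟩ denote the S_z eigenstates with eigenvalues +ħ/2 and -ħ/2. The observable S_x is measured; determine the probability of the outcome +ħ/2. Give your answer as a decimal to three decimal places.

0.038

|+x⟩ = (|+z⟩ + |-z⟩)/√2, so ⟨+x|ψ⟩ = (1) / (√2·√13).
P = |1|² / 26 = 1/26.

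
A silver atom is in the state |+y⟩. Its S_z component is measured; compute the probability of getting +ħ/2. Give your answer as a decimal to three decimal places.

0.500

In the S_z basis, |+y⟩ = (|↑⟩ + i|↓⟩)/√2 and |+z⟩ = |↑⟩.
|⟨+z|+y⟩|² = 1/2.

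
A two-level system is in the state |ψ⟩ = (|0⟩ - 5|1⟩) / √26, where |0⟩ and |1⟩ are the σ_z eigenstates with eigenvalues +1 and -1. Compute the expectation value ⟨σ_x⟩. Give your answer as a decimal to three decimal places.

⟨σ_x⟩ = 2 Re(a* b)/(|a|²+|b|²) with a = 1, b = -5.
a* b = -5, so ⟨σ_x⟩ = -10/26.

-0.385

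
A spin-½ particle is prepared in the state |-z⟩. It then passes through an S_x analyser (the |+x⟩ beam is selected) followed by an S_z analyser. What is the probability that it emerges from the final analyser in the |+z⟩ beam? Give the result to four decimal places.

0.2500

First analyser (S_x): from |-z⟩, P(|+x⟩) = 1/2.
After stage 1 the state is |+x⟩; P(|+z⟩) = |⟨+z|+x⟩|² = 1/2.
Joint probability = 1/2 × 1/2 = 0.2500.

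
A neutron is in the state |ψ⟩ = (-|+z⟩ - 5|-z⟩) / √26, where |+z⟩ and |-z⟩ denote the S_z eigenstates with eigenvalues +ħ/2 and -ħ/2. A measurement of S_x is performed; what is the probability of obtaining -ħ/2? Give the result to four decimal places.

0.3077

|-x⟩ = (|+z⟩ - |-z⟩)/√2, so ⟨-x|ψ⟩ = (4) / (√2·√26).
P = |4|² / 52 = 16/52.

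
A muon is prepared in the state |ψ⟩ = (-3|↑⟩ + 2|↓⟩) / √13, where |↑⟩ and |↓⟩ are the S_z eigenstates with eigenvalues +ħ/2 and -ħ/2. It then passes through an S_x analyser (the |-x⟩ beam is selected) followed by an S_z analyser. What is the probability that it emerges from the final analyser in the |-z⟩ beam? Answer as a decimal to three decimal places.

0.481

First analyser (S_x): P(|-x⟩) = |⟨-x|ψ⟩|² = 25/26.
After stage 1 the state is |-x⟩; P(|-z⟩) = |⟨-z|-x⟩|² = 1/2.
Joint probability = 25/26 × 1/2 = 0.481.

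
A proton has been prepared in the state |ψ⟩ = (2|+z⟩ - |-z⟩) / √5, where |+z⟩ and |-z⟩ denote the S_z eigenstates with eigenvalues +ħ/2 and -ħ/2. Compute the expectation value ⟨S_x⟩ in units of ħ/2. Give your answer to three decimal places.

⟨σ_x⟩ = 2 Re(a* b)/(|a|²+|b|²) with a = 2, b = -1.
a* b = -2, so ⟨σ_x⟩ = -4/5.
⟨S_x⟩ = (ħ/2)·⟨σ_x⟩.

-0.800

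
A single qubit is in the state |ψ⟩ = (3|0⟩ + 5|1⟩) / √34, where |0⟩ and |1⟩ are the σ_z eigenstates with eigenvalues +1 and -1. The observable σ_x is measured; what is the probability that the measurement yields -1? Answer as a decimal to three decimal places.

0.059

|-x⟩ = (|0⟩ - |1⟩)/√2, so ⟨-x|ψ⟩ = (-2) / (√2·√34).
P = |-2|² / 68 = 4/68.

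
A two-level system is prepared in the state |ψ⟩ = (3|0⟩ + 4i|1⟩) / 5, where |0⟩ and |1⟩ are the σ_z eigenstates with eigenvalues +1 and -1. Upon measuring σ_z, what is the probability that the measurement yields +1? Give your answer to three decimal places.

The +1 outcome corresponds to |0⟩. Its amplitude in |ψ⟩ is 3/5.
P = |3|² / 25 = 9/25.

0.360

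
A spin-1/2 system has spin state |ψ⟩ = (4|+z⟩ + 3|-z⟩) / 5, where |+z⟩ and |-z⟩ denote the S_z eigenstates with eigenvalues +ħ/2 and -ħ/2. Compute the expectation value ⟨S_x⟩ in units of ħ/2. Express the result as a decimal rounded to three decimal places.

⟨σ_x⟩ = 2 Re(a* b)/(|a|²+|b|²) with a = 4, b = 3.
a* b = 12, so ⟨σ_x⟩ = 24/25.
⟨S_x⟩ = (ħ/2)·⟨σ_x⟩.

0.960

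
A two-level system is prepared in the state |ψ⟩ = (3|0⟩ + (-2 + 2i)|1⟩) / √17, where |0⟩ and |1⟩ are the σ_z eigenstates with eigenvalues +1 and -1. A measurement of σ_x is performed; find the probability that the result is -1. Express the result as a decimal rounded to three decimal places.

0.853

|-x⟩ = (|0⟩ - |1⟩)/√2, so ⟨-x|ψ⟩ = (5 - 2i) / (√2·√17).
P = |5 - 2i|² / 34 = 29/34.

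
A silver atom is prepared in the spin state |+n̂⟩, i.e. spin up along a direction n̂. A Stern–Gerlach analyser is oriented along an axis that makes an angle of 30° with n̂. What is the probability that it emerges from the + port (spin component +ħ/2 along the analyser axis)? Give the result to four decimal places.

For spin-½, the probability of finding spin-up along an axis at angle θ to the initial spin direction is cos²(θ/2); spin-down is sin²(θ/2).
θ = 30°, so P = cos²(15°) ≈ 0.9330.

0.9330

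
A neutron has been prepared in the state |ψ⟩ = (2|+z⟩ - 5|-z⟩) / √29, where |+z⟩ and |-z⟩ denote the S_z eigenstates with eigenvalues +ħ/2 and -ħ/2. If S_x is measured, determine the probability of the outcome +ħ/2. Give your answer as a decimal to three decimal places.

|+x⟩ = (|+z⟩ + |-z⟩)/√2, so ⟨+x|ψ⟩ = (-3) / (√2·√29).
P = |-3|² / 58 = 9/58.

0.155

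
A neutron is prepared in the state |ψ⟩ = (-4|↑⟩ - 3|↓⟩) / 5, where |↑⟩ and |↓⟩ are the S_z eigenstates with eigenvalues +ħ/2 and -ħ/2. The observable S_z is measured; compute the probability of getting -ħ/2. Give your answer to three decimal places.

The -ħ/2 outcome corresponds to |↓⟩. Its amplitude in |ψ⟩ is -3/5.
P = |-3|² / 25 = 9/25.

0.360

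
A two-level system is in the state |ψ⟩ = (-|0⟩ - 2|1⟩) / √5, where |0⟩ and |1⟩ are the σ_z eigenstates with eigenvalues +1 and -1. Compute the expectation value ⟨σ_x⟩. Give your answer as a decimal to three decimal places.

0.800

⟨σ_x⟩ = 2 Re(a* b)/(|a|²+|b|²) with a = -1, b = -2.
a* b = 2, so ⟨σ_x⟩ = 4/5.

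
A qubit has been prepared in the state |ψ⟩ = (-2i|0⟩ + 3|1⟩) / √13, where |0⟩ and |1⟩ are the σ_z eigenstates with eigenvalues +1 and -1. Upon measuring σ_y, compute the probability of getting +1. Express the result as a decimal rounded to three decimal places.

|+y⟩ = (|0⟩ + i|1⟩)/√2, so ⟨+y|ψ⟩ = (-5i) / (√2·√13).
P = |-5i|² / 26 = 25/26.

0.962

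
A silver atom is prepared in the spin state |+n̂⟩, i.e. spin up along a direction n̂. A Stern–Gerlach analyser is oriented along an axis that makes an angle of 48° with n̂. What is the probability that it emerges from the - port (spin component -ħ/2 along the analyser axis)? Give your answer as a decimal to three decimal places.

For spin-½, the probability of finding spin-up along an axis at angle θ to the initial spin direction is cos²(θ/2); spin-down is sin²(θ/2).
θ = 48°, so P = sin²(24°) ≈ 0.165.

0.165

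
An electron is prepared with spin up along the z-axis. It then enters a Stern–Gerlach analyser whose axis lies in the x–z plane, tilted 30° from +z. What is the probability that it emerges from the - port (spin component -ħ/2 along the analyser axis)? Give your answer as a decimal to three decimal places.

For spin-½, the probability of finding spin-up along an axis at angle θ to the initial spin direction is cos²(θ/2); spin-down is sin²(θ/2).
θ = 30°, so P = sin²(15°) ≈ 0.067.

0.067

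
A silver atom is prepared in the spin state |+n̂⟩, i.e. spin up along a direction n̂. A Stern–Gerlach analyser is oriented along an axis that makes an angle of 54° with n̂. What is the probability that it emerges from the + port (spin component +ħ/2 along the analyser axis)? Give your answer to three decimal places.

0.794

For spin-½, the probability of finding spin-up along an axis at angle θ to the initial spin direction is cos²(θ/2); spin-down is sin²(θ/2).
θ = 54°, so P = cos²(27°) ≈ 0.794.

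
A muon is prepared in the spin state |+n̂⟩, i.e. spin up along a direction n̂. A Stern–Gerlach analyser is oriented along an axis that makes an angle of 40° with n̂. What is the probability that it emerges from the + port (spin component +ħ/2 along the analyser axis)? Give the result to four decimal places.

0.8830

For spin-½, the probability of finding spin-up along an axis at angle θ to the initial spin direction is cos²(θ/2); spin-down is sin²(θ/2).
θ = 40°, so P = cos²(20°) ≈ 0.8830.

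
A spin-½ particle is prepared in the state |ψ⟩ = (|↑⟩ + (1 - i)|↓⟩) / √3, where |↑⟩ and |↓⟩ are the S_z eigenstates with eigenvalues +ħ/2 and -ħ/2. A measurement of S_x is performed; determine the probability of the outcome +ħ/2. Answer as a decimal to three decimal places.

0.833

|+x⟩ = (|↑⟩ + |↓⟩)/√2, so ⟨+x|ψ⟩ = (2 - i) / (√2·√3).
P = |2 - i|² / 6 = 5/6.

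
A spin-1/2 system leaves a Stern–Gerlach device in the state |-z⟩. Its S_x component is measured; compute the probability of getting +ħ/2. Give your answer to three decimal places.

0.500

In the S_z basis, |-z⟩ = |↓⟩ and |+x⟩ = (|↑⟩ + |↓⟩)/√2.
|⟨+x|-z⟩|² = 1/2.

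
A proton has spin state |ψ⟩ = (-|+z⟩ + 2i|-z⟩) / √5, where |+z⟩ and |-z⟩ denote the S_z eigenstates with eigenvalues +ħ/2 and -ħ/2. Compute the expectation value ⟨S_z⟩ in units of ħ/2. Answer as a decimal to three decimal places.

⟨σ_z⟩ = |a|² - |b|² divided by |a|²+|b|², with a, b the |+z⟩, |-z⟩ amplitudes.
= (1 - 4)/5 = -3/5.
⟨S_z⟩ = (ħ/2)·⟨σ_z⟩.

-0.600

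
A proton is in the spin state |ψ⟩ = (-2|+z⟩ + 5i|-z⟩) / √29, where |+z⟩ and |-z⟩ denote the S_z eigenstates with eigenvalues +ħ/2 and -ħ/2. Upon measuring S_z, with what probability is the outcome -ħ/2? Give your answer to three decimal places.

The -ħ/2 outcome corresponds to |-z⟩. Its amplitude in |ψ⟩ is 5i/√29.
P = |5i|² / 29 = 25/29.

0.862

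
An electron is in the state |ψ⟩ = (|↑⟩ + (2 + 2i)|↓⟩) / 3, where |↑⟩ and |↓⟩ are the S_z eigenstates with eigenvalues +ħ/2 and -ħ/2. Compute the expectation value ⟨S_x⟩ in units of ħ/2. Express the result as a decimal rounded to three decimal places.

⟨σ_x⟩ = 2 Re(a* b)/(|a|²+|b|²) with a = 1, b = (2 + 2i).
a* b = (2 + 2i), so ⟨σ_x⟩ = 4/9.
⟨S_x⟩ = (ħ/2)·⟨σ_x⟩.

0.444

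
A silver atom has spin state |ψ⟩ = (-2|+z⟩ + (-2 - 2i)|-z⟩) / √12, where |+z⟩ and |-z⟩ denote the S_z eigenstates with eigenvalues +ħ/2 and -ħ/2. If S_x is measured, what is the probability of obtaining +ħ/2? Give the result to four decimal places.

|+x⟩ = (|+z⟩ + |-z⟩)/√2, so ⟨+x|ψ⟩ = (-4 - 2i) / (√2·√12).
P = |-4 - 2i|² / 24 = 20/24.

0.8333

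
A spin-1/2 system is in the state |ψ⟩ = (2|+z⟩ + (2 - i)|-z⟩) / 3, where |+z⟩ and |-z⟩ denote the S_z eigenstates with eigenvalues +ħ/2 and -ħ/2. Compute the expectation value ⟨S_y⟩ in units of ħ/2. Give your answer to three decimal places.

⟨σ_y⟩ = 2 Im(a* b)/(|a|²+|b|²) with a = 2, b = (2 - i).
a* b = (4 - 2i), so ⟨σ_y⟩ = -4/9.
⟨S_y⟩ = (ħ/2)·⟨σ_y⟩.

-0.444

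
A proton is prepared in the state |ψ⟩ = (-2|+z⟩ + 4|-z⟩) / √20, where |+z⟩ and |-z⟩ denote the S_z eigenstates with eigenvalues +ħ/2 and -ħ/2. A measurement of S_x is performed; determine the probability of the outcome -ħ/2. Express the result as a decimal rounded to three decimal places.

|-x⟩ = (|+z⟩ - |-z⟩)/√2, so ⟨-x|ψ⟩ = (-6) / (√2·√20).
P = |-6|² / 40 = 36/40.

0.900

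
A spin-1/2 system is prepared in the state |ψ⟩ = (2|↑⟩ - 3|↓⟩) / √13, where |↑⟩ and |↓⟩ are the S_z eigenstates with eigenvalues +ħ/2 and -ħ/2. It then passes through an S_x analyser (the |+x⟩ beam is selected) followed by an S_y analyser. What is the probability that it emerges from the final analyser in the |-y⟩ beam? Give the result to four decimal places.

First analyser (S_x): P(|+x⟩) = |⟨+x|ψ⟩|² = 1/26.
After stage 1 the state is |+x⟩; P(|-y⟩) = |⟨-y|+x⟩|² = 1/2.
Joint probability = 1/26 × 1/2 = 0.0192.

0.0192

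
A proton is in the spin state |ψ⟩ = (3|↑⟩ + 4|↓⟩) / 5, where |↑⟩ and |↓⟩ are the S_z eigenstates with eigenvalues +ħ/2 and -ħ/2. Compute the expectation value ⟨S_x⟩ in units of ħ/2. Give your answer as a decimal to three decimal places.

0.960

⟨σ_x⟩ = 2 Re(a* b)/(|a|²+|b|²) with a = 3, b = 4.
a* b = 12, so ⟨σ_x⟩ = 24/25.
⟨S_x⟩ = (ħ/2)·⟨σ_x⟩.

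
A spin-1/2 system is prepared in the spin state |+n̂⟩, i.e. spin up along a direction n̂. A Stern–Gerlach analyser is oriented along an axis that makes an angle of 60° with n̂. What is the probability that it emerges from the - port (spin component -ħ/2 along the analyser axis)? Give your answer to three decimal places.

0.250

For spin-½, the probability of finding spin-up along an axis at angle θ to the initial spin direction is cos²(θ/2); spin-down is sin²(θ/2).
θ = 60°, so P = sin²(30°) ≈ 0.250.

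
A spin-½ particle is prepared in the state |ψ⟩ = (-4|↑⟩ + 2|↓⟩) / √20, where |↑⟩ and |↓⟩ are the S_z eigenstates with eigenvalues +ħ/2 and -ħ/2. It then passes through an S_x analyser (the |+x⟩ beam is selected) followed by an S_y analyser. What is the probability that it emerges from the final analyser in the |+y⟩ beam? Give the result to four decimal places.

0.0500

First analyser (S_x): P(|+x⟩) = |⟨+x|ψ⟩|² = 4/40.
After stage 1 the state is |+x⟩; P(|+y⟩) = |⟨+y|+x⟩|² = 1/2.
Joint probability = 4/40 × 1/2 = 0.0500.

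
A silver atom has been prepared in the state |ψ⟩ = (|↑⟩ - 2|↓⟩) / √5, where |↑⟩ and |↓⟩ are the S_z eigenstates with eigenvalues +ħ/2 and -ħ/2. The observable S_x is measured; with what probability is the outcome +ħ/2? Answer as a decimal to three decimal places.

0.100

|+x⟩ = (|↑⟩ + |↓⟩)/√2, so ⟨+x|ψ⟩ = (-1) / (√2·√5).
P = |-1|² / 10 = 1/10.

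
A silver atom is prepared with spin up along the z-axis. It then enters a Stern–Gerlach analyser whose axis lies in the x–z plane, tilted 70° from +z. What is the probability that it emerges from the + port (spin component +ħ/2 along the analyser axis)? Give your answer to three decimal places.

For spin-½, the probability of finding spin-up along an axis at angle θ to the initial spin direction is cos²(θ/2); spin-down is sin²(θ/2).
θ = 70°, so P = cos²(35°) ≈ 0.671.

0.671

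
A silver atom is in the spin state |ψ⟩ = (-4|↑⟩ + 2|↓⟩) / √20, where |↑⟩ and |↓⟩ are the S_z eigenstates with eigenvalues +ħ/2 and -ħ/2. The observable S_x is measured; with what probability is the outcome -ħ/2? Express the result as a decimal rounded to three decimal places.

|-x⟩ = (|↑⟩ - |↓⟩)/√2, so ⟨-x|ψ⟩ = (-6) / (√2·√20).
P = |-6|² / 40 = 36/40.

0.900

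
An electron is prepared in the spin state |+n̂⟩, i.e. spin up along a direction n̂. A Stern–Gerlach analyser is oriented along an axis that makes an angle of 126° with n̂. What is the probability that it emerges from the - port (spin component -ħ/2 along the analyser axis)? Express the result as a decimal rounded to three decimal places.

0.794

For spin-½, the probability of finding spin-up along an axis at angle θ to the initial spin direction is cos²(θ/2); spin-down is sin²(θ/2).
θ = 126°, so P = sin²(63°) ≈ 0.794.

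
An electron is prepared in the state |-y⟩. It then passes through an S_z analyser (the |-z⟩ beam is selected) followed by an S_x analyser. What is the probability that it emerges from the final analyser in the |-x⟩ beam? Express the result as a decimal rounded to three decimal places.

First analyser (S_z): from |-y⟩, P(|-z⟩) = 1/2.
After stage 1 the state is |-z⟩; P(|-x⟩) = |⟨-x|-z⟩|² = 1/2.
Joint probability = 1/2 × 1/2 = 0.250.

0.250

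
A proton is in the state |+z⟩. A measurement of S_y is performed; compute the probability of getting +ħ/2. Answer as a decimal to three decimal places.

In the S_z basis, |+z⟩ = |+z⟩ and |+y⟩ = (|+z⟩ + i|-z⟩)/√2.
|⟨+y|+z⟩|² = 1/2.

0.500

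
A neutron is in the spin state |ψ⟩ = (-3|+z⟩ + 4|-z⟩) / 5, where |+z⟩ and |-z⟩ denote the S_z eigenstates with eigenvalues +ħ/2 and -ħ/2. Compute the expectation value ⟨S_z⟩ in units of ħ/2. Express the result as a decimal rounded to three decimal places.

-0.280

⟨σ_z⟩ = |a|² - |b|² divided by |a|²+|b|², with a, b the |+z⟩, |-z⟩ amplitudes.
= (9 - 16)/25 = -7/25.
⟨S_z⟩ = (ħ/2)·⟨σ_z⟩.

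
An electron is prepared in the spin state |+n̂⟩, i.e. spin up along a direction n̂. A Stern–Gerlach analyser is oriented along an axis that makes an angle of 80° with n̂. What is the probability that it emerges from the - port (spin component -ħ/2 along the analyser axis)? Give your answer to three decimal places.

For spin-½, the probability of finding spin-up along an axis at angle θ to the initial spin direction is cos²(θ/2); spin-down is sin²(θ/2).
θ = 80°, so P = sin²(40°) ≈ 0.413.

0.413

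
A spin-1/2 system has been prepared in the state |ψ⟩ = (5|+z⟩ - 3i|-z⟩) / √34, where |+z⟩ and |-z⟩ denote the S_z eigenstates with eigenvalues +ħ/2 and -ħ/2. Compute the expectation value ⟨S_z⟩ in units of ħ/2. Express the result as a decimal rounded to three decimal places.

⟨σ_z⟩ = |a|² - |b|² divided by |a|²+|b|², with a, b the |+z⟩, |-z⟩ amplitudes.
= (25 - 9)/34 = 16/34.
⟨S_z⟩ = (ħ/2)·⟨σ_z⟩.

0.471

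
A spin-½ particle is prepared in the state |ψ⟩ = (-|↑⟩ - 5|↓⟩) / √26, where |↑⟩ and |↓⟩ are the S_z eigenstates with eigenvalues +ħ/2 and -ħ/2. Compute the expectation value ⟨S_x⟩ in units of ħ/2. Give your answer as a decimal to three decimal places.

0.385

⟨σ_x⟩ = 2 Re(a* b)/(|a|²+|b|²) with a = -1, b = -5.
a* b = 5, so ⟨σ_x⟩ = 10/26.
⟨S_x⟩ = (ħ/2)·⟨σ_x⟩.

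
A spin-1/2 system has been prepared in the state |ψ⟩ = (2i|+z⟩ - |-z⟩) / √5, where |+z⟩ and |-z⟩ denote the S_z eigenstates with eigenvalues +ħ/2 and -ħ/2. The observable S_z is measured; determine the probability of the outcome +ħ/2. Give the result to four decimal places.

0.8000

The +ħ/2 outcome corresponds to |+z⟩. Its amplitude in |ψ⟩ is 2i/√5.
P = |2i|² / 5 = 4/5.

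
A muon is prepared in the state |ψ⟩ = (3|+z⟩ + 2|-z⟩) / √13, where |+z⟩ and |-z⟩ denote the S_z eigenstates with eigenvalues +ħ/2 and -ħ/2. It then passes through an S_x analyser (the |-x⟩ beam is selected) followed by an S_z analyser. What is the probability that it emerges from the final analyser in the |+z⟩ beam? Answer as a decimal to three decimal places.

First analyser (S_x): P(|-x⟩) = |⟨-x|ψ⟩|² = 1/26.
After stage 1 the state is |-x⟩; P(|+z⟩) = |⟨+z|-x⟩|² = 1/2.
Joint probability = 1/26 × 1/2 = 0.019.

0.019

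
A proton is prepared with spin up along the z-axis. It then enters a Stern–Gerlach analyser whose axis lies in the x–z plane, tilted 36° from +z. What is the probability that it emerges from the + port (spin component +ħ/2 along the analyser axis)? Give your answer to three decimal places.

For spin-½, the probability of finding spin-up along an axis at angle θ to the initial spin direction is cos²(θ/2); spin-down is sin²(θ/2).
θ = 36°, so P = cos²(18°) ≈ 0.905.

0.905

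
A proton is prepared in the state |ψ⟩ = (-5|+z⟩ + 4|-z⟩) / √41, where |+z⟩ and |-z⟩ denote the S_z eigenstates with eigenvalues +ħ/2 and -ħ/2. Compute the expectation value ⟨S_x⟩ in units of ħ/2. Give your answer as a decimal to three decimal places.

⟨σ_x⟩ = 2 Re(a* b)/(|a|²+|b|²) with a = -5, b = 4.
a* b = -20, so ⟨σ_x⟩ = -40/41.
⟨S_x⟩ = (ħ/2)·⟨σ_x⟩.

-0.976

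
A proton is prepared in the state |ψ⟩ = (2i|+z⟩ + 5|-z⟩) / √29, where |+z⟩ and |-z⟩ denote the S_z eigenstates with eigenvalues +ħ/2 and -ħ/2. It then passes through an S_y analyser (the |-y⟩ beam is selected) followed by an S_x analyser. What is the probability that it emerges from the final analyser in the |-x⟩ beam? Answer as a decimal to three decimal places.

0.422

First analyser (S_y): P(|-y⟩) = |⟨-y|ψ⟩|² = 49/58.
After stage 1 the state is |-y⟩; P(|-x⟩) = |⟨-x|-y⟩|² = 1/2.
Joint probability = 49/58 × 1/2 = 0.422.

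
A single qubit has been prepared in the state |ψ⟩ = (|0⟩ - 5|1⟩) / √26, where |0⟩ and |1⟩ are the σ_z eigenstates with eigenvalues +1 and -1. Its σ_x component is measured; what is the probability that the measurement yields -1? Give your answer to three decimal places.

0.692

|-x⟩ = (|0⟩ - |1⟩)/√2, so ⟨-x|ψ⟩ = (6) / (√2·√26).
P = |6|² / 52 = 36/52.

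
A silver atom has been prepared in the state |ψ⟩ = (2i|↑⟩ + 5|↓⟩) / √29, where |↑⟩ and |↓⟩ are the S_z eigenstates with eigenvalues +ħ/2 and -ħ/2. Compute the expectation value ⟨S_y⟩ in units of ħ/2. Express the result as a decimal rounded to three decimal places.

⟨σ_y⟩ = 2 Im(a* b)/(|a|²+|b|²) with a = 2i, b = 5.
a* b = -10i, so ⟨σ_y⟩ = -20/29.
⟨S_y⟩ = (ħ/2)·⟨σ_y⟩.

-0.690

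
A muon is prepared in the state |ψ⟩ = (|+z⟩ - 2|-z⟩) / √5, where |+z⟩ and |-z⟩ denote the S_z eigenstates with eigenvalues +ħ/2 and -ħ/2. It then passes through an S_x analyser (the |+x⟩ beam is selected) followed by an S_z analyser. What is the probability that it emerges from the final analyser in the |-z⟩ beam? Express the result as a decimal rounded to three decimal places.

0.050

First analyser (S_x): P(|+x⟩) = |⟨+x|ψ⟩|² = 1/10.
After stage 1 the state is |+x⟩; P(|-z⟩) = |⟨-z|+x⟩|² = 1/2.
Joint probability = 1/10 × 1/2 = 0.050.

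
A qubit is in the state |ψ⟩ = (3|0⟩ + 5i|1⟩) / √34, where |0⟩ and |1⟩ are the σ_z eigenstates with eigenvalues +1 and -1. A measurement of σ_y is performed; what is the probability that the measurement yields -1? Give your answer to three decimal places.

|-y⟩ = (|0⟩ - i|1⟩)/√2, so ⟨-y|ψ⟩ = (-2) / (√2·√34).
P = |-2|² / 68 = 4/68.

0.059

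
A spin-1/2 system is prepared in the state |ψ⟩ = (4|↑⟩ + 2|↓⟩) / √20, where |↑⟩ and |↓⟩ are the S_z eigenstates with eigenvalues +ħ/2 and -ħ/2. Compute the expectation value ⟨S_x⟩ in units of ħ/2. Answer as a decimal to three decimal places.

0.800

⟨σ_x⟩ = 2 Re(a* b)/(|a|²+|b|²) with a = 4, b = 2.
a* b = 8, so ⟨σ_x⟩ = 16/20.
⟨S_x⟩ = (ħ/2)·⟨σ_x⟩.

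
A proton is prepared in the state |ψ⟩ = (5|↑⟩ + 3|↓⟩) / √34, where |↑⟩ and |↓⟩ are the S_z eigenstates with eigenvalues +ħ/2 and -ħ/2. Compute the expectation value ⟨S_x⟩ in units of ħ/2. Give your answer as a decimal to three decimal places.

0.882

⟨σ_x⟩ = 2 Re(a* b)/(|a|²+|b|²) with a = 5, b = 3.
a* b = 15, so ⟨σ_x⟩ = 30/34.
⟨S_x⟩ = (ħ/2)·⟨σ_x⟩.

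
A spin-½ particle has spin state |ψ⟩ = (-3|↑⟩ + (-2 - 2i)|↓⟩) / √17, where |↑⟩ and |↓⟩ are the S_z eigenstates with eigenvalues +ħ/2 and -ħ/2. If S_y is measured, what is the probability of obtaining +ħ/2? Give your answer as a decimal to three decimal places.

0.853

|+y⟩ = (|↑⟩ + i|↓⟩)/√2, so ⟨+y|ψ⟩ = (-5 + 2i) / (√2·√17).
P = |-5 + 2i|² / 34 = 29/34.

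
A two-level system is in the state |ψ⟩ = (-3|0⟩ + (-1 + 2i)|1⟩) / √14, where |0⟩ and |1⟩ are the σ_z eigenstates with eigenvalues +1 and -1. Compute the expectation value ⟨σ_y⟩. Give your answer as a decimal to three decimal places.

-0.857

⟨σ_y⟩ = 2 Im(a* b)/(|a|²+|b|²) with a = -3, b = (-1 + 2i).
a* b = (3 - 6i), so ⟨σ_y⟩ = -12/14.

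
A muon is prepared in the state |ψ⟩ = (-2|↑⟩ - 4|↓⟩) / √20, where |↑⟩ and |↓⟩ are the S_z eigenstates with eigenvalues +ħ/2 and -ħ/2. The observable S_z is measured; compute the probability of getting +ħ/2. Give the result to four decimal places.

The +ħ/2 outcome corresponds to |↑⟩. Its amplitude in |ψ⟩ is -2/√20.
P = |-2|² / 20 = 4/20.

0.2000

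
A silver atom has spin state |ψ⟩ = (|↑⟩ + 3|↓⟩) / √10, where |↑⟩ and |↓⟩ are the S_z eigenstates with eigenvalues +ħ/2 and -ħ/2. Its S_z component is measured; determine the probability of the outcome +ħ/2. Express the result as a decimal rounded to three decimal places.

0.100

The +ħ/2 outcome corresponds to |↑⟩. Its amplitude in |ψ⟩ is 1/√10.
P = |1|² / 10 = 1/10.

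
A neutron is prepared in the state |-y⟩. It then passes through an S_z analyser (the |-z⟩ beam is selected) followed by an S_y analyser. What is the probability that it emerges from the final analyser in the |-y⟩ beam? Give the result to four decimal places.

0.2500

First analyser (S_z): from |-y⟩, P(|-z⟩) = 1/2.
After stage 1 the state is |-z⟩; P(|-y⟩) = |⟨-y|-z⟩|² = 1/2.
Joint probability = 1/2 × 1/2 = 0.2500.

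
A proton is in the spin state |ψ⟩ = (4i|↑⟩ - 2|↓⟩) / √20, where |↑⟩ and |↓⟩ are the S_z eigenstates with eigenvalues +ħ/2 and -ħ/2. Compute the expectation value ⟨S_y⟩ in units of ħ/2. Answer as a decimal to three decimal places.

⟨σ_y⟩ = 2 Im(a* b)/(|a|²+|b|²) with a = 4i, b = -2.
a* b = 8i, so ⟨σ_y⟩ = 16/20.
⟨S_y⟩ = (ħ/2)·⟨σ_y⟩.

0.800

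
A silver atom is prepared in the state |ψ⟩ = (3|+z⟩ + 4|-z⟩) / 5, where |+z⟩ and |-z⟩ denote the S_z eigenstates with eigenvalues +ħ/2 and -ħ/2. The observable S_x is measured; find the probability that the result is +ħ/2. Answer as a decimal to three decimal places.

|+x⟩ = (|+z⟩ + |-z⟩)/√2, so ⟨+x|ψ⟩ = (7) / (√2·5).
P = |7|² / 50 = 49/50.

0.980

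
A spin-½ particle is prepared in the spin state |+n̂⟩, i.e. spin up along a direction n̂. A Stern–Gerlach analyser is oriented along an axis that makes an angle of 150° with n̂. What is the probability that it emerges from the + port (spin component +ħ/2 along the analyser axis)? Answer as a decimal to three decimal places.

0.067

For spin-½, the probability of finding spin-up along an axis at angle θ to the initial spin direction is cos²(θ/2); spin-down is sin²(θ/2).
θ = 150°, so P = cos²(75°) ≈ 0.067.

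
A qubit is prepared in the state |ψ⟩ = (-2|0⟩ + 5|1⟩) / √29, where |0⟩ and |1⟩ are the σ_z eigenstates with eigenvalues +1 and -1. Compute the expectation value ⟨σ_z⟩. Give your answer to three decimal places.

⟨σ_z⟩ = |a|² - |b|² divided by |a|²+|b|², with a, b the |0⟩, |1⟩ amplitudes.
= (4 - 25)/29 = -21/29.

-0.724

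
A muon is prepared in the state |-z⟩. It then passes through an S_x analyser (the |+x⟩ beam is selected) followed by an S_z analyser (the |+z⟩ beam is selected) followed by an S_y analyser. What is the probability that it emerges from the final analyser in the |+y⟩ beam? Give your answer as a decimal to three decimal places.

First analyser (S_x): from |-z⟩, P(|+x⟩) = 1/2.
After stage 1 the state is |+x⟩; P(|+z⟩) = |⟨+z|+x⟩|² = 1/2.
After stage 2 the state is |+z⟩; P(|+y⟩) = |⟨+y|+z⟩|² = 1/2.
Joint probability = 1/2 × 1/2 × 1/2 = 0.125.

0.125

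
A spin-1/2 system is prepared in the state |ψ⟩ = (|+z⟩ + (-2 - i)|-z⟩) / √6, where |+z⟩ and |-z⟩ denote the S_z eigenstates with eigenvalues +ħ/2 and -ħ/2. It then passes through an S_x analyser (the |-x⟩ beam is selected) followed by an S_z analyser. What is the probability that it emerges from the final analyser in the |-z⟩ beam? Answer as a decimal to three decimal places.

First analyser (S_x): P(|-x⟩) = |⟨-x|ψ⟩|² = 10/12.
After stage 1 the state is |-x⟩; P(|-z⟩) = |⟨-z|-x⟩|² = 1/2.
Joint probability = 10/12 × 1/2 = 0.417.

0.417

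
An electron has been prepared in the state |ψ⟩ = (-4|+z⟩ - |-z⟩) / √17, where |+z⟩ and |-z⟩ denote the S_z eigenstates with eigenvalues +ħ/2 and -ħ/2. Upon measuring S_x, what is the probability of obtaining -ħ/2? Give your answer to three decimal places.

|-x⟩ = (|+z⟩ - |-z⟩)/√2, so ⟨-x|ψ⟩ = (-3) / (√2·√17).
P = |-3|² / 34 = 9/34.

0.265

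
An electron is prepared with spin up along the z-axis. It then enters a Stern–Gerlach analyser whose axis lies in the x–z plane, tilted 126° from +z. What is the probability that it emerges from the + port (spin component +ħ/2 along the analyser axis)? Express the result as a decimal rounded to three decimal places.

0.206

For spin-½, the probability of finding spin-up along an axis at angle θ to the initial spin direction is cos²(θ/2); spin-down is sin²(θ/2).
θ = 126°, so P = cos²(63°) ≈ 0.206.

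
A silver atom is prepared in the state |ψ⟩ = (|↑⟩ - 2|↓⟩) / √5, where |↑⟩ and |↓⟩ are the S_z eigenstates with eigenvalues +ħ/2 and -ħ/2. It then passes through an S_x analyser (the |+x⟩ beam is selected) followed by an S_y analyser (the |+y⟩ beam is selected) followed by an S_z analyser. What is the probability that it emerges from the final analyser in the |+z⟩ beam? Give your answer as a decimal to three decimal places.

0.025

First analyser (S_x): P(|+x⟩) = |⟨+x|ψ⟩|² = 1/10.
After stage 1 the state is |+x⟩; P(|+y⟩) = |⟨+y|+x⟩|² = 1/2.
After stage 2 the state is |+y⟩; P(|+z⟩) = |⟨+z|+y⟩|² = 1/2.
Joint probability = 1/10 × 1/2 × 1/2 = 0.025.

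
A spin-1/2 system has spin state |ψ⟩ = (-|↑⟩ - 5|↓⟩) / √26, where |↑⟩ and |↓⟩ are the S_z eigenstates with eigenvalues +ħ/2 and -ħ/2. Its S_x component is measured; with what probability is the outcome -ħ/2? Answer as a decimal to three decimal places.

0.308

|-x⟩ = (|↑⟩ - |↓⟩)/√2, so ⟨-x|ψ⟩ = (4) / (√2·√26).
P = |4|² / 52 = 16/52.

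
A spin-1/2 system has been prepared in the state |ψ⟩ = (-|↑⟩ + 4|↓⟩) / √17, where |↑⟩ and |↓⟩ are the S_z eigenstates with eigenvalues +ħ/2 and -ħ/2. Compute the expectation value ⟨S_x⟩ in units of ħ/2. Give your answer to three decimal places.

-0.471

⟨σ_x⟩ = 2 Re(a* b)/(|a|²+|b|²) with a = -1, b = 4.
a* b = -4, so ⟨σ_x⟩ = -8/17.
⟨S_x⟩ = (ħ/2)·⟨σ_x⟩.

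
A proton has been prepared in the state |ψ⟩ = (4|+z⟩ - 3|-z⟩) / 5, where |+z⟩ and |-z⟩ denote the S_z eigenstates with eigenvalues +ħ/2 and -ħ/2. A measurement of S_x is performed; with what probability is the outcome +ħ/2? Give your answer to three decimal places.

|+x⟩ = (|+z⟩ + |-z⟩)/√2, so ⟨+x|ψ⟩ = (1) / (√2·5).
P = |1|² / 50 = 1/50.

0.020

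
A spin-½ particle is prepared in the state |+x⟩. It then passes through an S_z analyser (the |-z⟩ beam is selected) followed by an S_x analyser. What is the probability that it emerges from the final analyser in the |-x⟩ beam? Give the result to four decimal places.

First analyser (S_z): from |+x⟩, P(|-z⟩) = 1/2.
After stage 1 the state is |-z⟩; P(|-x⟩) = |⟨-x|-z⟩|² = 1/2.
Joint probability = 1/2 × 1/2 = 0.2500.

0.2500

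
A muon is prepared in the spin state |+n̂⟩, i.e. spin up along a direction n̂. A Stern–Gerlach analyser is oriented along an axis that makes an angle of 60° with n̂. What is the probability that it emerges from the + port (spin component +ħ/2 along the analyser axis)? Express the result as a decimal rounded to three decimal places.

0.750

For spin-½, the probability of finding spin-up along an axis at angle θ to the initial spin direction is cos²(θ/2); spin-down is sin²(θ/2).
θ = 60°, so P = cos²(30°) ≈ 0.750.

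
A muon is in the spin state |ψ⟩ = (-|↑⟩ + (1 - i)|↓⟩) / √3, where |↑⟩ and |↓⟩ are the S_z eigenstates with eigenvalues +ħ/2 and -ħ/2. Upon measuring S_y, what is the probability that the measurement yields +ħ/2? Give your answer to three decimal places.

|+y⟩ = (|↑⟩ + i|↓⟩)/√2, so ⟨+y|ψ⟩ = (-2 - i) / (√2·√3).
P = |-2 - i|² / 6 = 5/6.

0.833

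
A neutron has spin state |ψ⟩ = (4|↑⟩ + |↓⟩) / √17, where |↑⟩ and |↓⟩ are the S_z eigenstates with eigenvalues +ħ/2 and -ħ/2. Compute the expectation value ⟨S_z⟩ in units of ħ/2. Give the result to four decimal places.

0.8824

⟨σ_z⟩ = |a|² - |b|² divided by |a|²+|b|², with a, b the |↑⟩, |↓⟩ amplitudes.
= (16 - 1)/17 = 15/17.
⟨S_z⟩ = (ħ/2)·⟨σ_z⟩.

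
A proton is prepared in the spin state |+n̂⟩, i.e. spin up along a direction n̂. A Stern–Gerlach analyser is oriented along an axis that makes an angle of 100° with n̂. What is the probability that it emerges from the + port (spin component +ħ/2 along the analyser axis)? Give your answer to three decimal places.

For spin-½, the probability of finding spin-up along an axis at angle θ to the initial spin direction is cos²(θ/2); spin-down is sin²(θ/2).
θ = 100°, so P = cos²(50°) ≈ 0.413.

0.413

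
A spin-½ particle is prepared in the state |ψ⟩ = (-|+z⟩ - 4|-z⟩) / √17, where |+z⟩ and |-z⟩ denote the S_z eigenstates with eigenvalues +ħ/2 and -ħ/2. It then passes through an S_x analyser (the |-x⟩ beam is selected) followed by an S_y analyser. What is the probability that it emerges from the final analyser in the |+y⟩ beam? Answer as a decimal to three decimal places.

First analyser (S_x): P(|-x⟩) = |⟨-x|ψ⟩|² = 9/34.
After stage 1 the state is |-x⟩; P(|+y⟩) = |⟨+y|-x⟩|² = 1/2.
Joint probability = 9/34 × 1/2 = 0.132.

0.132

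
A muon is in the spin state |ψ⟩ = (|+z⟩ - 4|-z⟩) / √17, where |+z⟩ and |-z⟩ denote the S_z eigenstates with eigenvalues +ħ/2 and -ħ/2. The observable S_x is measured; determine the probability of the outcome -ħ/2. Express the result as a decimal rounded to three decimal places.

|-x⟩ = (|+z⟩ - |-z⟩)/√2, so ⟨-x|ψ⟩ = (5) / (√2·√17).
P = |5|² / 34 = 25/34.

0.735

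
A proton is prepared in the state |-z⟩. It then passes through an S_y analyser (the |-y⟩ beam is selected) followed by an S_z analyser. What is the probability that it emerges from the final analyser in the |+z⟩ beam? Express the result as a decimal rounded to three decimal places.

0.250

First analyser (S_y): from |-z⟩, P(|-y⟩) = 1/2.
After stage 1 the state is |-y⟩; P(|+z⟩) = |⟨+z|-y⟩|² = 1/2.
Joint probability = 1/2 × 1/2 = 0.250.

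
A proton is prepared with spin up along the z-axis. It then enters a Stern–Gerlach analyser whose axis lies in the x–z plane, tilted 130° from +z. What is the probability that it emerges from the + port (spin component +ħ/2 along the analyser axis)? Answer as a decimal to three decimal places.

For spin-½, the probability of finding spin-up along an axis at angle θ to the initial spin direction is cos²(θ/2); spin-down is sin²(θ/2).
θ = 130°, so P = cos²(65°) ≈ 0.179.

0.179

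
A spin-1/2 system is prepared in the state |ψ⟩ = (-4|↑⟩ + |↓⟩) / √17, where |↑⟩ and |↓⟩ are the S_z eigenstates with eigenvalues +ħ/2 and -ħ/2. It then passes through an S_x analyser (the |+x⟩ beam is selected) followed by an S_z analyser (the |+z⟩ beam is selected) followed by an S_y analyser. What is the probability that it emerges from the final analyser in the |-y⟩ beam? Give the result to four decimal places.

First analyser (S_x): P(|+x⟩) = |⟨+x|ψ⟩|² = 9/34.
After stage 1 the state is |+x⟩; P(|+z⟩) = |⟨+z|+x⟩|² = 1/2.
After stage 2 the state is |+z⟩; P(|-y⟩) = |⟨-y|+z⟩|² = 1/2.
Joint probability = 9/34 × 1/2 × 1/2 = 0.0662.

0.0662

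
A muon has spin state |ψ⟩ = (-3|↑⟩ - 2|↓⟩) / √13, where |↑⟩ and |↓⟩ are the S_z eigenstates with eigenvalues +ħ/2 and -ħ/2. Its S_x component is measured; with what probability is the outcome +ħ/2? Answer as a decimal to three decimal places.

0.962

|+x⟩ = (|↑⟩ + |↓⟩)/√2, so ⟨+x|ψ⟩ = (-5) / (√2·√13).
P = |-5|² / 26 = 25/26.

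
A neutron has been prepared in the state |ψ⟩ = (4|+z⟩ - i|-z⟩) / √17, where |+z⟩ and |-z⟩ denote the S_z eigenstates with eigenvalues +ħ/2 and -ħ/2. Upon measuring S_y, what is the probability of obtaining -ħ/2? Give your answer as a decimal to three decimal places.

0.735

|-y⟩ = (|+z⟩ - i|-z⟩)/√2, so ⟨-y|ψ⟩ = (5) / (√2·√17).
P = |5|² / 34 = 25/34.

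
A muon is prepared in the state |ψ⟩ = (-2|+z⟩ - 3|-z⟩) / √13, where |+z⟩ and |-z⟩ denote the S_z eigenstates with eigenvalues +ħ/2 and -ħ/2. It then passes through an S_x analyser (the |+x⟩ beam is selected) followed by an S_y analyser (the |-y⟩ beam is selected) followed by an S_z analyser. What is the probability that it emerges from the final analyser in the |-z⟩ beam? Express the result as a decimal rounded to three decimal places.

First analyser (S_x): P(|+x⟩) = |⟨+x|ψ⟩|² = 25/26.
After stage 1 the state is |+x⟩; P(|-y⟩) = |⟨-y|+x⟩|² = 1/2.
After stage 2 the state is |-y⟩; P(|-z⟩) = |⟨-z|-y⟩|² = 1/2.
Joint probability = 25/26 × 1/2 × 1/2 = 0.240.

0.240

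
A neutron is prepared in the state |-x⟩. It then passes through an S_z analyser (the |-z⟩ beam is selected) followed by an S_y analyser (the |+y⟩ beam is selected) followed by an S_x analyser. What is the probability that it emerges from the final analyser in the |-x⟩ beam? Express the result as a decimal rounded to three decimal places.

0.125

First analyser (S_z): from |-x⟩, P(|-z⟩) = 1/2.
After stage 1 the state is |-z⟩; P(|+y⟩) = |⟨+y|-z⟩|² = 1/2.
After stage 2 the state is |+y⟩; P(|-x⟩) = |⟨-x|+y⟩|² = 1/2.
Joint probability = 1/2 × 1/2 × 1/2 = 0.125.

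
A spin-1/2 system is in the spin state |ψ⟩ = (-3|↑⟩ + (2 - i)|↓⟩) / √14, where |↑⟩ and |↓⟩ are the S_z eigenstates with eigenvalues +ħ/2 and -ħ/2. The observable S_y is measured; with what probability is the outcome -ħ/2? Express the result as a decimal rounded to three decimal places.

0.286

|-y⟩ = (|↑⟩ - i|↓⟩)/√2, so ⟨-y|ψ⟩ = (-2 + 2i) / (√2·√14).
P = |-2 + 2i|² / 28 = 8/28.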